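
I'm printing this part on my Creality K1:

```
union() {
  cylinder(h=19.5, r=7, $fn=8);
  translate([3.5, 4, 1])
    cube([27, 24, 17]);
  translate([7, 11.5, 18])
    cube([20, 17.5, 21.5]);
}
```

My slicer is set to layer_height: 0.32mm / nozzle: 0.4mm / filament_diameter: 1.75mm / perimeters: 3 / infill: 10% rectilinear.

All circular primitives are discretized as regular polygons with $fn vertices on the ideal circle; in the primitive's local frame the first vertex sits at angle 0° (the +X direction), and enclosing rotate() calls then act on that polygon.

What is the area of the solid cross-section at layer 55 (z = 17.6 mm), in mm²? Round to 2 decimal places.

At z = 17.6 mm: the cylinder: section is a regular 8-gon, circumradius r=7 (area = (8/2)·7.000²·sin(360°/8) = 138.59 mm²); the 27×24 cube at (3.5, 4) contributes its full rectangle (area 648.00 mm²); the cube at (7, 11.5) is not intersected at this z (z outside [18, 39.5]); Combining (union): the regions partially overlap — summed areas 786.59 mm² minus the doubly-counted overlap 2.00 mm² gives 784.59 mm² — area = 784.59 mm². Overall, the cross-section is a single solid region. Net area = 784.59 mm².

784.59 mm²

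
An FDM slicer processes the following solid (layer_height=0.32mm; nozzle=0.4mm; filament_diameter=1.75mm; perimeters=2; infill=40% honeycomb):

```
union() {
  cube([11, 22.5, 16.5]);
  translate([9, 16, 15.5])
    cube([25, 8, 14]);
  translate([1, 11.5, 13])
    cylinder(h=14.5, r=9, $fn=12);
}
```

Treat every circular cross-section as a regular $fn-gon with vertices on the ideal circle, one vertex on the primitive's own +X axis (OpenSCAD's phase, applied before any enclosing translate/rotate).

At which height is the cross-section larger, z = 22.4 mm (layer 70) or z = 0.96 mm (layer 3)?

Layer 70 (z = 22.4): the cube is not intersected at this z (z outside [0, 16.5]); the cube at (9, 16) (footprint 25×8) is included at this height (area 200.00 mm²); the r=9 cylinder at (1, 11.5) gives a regular 12-gon of circumradius 9 (constant along its height) (area = (12/2)·9.000²·sin(360°/12) = 243.00 mm²); Combining (union): the 2 present regions are separate (no shared area or edge), so areas and boundary lengths simply add and each stays a separate island — area = 443.00 mm². So its area = 443.00 mm². Layer 3 (z = 0.96): the 11×22.5 cube contributes its full rectangle (area 247.50 mm²); the cube at (9, 16) is not intersected at this z (z outside [15.5, 29.5]); the cylinder at (1, 11.5) is absent (z outside [13, 27.5]); Taking the union: only the 11×22.5 cube is present, so the union is just that shape — area = 247.50 mm². So its area = 247.50 mm². Layer 70 is larger (443.00 vs 247.50 mm²).

layer 70 (z = 22.4 mm)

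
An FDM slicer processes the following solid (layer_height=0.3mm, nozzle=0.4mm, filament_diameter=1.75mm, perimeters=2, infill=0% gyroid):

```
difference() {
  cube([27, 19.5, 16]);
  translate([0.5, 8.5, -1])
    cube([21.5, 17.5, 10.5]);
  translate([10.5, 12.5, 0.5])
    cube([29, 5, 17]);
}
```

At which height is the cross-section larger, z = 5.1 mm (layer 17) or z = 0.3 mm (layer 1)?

layer 1 (z = 0.3 mm)

Layer 17 (z = 5.1): the 27×19.5 cube contributes its full rectangle (area 526.50 mm²); the cube at (0.5, 8.5) (footprint 21.5×17.5) is included at this height (area 376.25 mm²); the cube at (10.5, 12.5) (footprint 29×5) is included at this height (area 145.00 mm²); Taking the first minus the rest: starting from the 27×19.5 cube (526.50 mm²), the 21.5×17.5 cube at (0.5, 8.5) partially overlaps it — only the 236.50 mm² overlap (of its 376.25 mm²) is removed, clipping the outline; the 29×5 cube at (10.5, 12.5) partially overlaps it — only the 25.00 mm² overlap (of its 145.00 mm²) is removed, clipping the outline — area = 265.00 mm². So its area = 265.00 mm². Layer 1 (z = 0.3): the cube is present — its section is the full 27×19.5 rectangle (area 526.50 mm²); the cube at (0.5, 8.5) (footprint 21.5×17.5) is included at this height (area 376.25 mm²); the cube at (10.5, 12.5) is not intersected at this z (z outside [0.5, 17.5]); Subtracting the remaining from the first: starting from the 27×19.5 cube (526.50 mm²), the 21.5×17.5 cube at (0.5, 8.5) partially overlaps it — only the 236.50 mm² overlap (of its 376.25 mm²) is removed, clipping the outline — area = 290.00 mm². So its area = 290.00 mm². Layer 1 is larger (290.00 vs 265.00 mm²).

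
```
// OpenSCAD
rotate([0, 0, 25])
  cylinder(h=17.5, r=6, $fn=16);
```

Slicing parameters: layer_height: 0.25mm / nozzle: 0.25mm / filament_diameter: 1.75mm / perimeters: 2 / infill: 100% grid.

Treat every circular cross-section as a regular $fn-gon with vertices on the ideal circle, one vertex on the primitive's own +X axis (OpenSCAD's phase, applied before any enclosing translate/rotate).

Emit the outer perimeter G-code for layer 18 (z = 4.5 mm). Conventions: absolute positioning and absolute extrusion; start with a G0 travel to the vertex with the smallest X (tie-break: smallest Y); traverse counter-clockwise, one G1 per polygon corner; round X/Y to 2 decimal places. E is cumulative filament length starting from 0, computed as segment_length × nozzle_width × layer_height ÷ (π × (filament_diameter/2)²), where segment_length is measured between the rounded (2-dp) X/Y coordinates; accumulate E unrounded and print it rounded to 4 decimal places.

At z = 4.5 mm: the cylinder: section is a regular 16-gon, circumradius r=6; (rotated 25° about Z; rotation is an isometry so areas/perimeters/island counts are preserved). The outline is a single polygon with 16 vertices. Extrusion per mm of travel: 0.25 × 0.25 / (π × 0.875²) = 0.025984. Accumulating E over each segment gives final E = 0.9731.

G0 X-5.99 Y-0.26 Z4.50
G1 X-5.44 Y-2.54 E0.0609
G1 X-4.05 Y-4.42 E0.1217
G1 X-2.05 Y-5.64 E0.1826
G1 X0.26 Y-5.99 E0.2433
G1 X2.54 Y-5.44 E0.3042
G1 X4.42 Y-4.05 E0.3650
G1 X5.64 Y-2.05 E0.4259
G1 X5.99 Y0.26 E0.4866
G1 X5.44 Y2.54 E0.5475
G1 X4.05 Y4.42 E0.6083
G1 X2.05 Y5.64 E0.6691
G1 X-0.26 Y5.99 E0.7298
G1 X-2.54 Y5.44 E0.7908
G1 X-4.42 Y4.05 E0.8515
G1 X-5.64 Y2.05 E0.9124
G1 X-5.99 Y-0.26 E0.9731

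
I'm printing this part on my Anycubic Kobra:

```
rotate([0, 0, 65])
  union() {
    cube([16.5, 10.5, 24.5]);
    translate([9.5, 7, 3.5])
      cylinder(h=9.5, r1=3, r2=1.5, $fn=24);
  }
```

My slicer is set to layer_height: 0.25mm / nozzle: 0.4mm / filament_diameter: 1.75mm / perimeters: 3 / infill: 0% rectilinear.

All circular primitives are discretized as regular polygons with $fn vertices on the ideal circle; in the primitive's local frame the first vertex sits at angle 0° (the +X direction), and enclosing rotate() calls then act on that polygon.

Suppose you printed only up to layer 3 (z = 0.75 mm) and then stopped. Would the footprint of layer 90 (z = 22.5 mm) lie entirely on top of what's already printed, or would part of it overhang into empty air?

entirely on top

Compare the two slices. At z = 0.75: the 16.5×10.5 cube contributes its full rectangle (area 173.25 mm²); the cone at (9.5, 7) is not intersected at this z (z outside [3.5, 13]); Taking the union: only the 16.5×10.5 cube is present, so the union is just that shape — area = 173.25 mm²; (whole slice rotated 65° about Z — lengths, areas and connectivity unchanged). At z = 22.5: the 16.5×10.5 cube contributes its full rectangle (area 173.25 mm²); the cone at (9.5, 7) is not intersected at this z (z outside [3.5, 13]); Merging all regions: only the 16.5×10.5 cube is present, so the union is just that shape — area = 173.25 mm²; (whole slice rotated 65° about Z — lengths, areas and connectivity unchanged). Checking containment: the cross-section at z = 22.5 is a subset of the cross-section at z = 0.75.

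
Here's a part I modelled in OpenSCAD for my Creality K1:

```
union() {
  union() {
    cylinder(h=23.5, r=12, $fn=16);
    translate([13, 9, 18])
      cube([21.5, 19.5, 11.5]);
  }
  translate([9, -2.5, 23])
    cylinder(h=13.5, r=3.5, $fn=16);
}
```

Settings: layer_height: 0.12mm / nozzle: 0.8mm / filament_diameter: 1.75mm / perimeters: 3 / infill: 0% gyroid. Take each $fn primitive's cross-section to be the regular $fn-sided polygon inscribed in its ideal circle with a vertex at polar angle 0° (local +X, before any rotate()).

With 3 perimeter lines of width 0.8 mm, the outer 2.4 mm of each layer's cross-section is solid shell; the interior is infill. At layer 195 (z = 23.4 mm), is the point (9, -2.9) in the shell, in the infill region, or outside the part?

infill

At z = 23.4 mm: the r=12 cylinder gives a regular 16-gon of circumradius 12 (constant along its height); the cube at (13, 9) (footprint 21.5×19.5) is included at this height; Merging all regions: the 2 present regions are separate (no shared area or edge), so areas and boundary lengths simply add and each stays a separate island — 2 connected regions; the r=3.5 cylinder at (9, -2.5) contributes a regular 16-gon of circumradius 3.5; Merging all regions: the regions partially overlap (shared area 33.95 mm²), so overlapping operands fuse into one piece — 2 connected regions. Overall, the cross-section has 2 separate islands. The nearest boundary edge runs (11.47, -4.97)→(10.34, -5.73); distance from the point to it = 3.10 mm. (Shell/infill is judged within the island containing the point — the largest one.) The point is inside the cross-section and 3.10 mm from the nearest boundary — more than the 2.4 mm shell width (3 × 0.8), so it's in the infill interior.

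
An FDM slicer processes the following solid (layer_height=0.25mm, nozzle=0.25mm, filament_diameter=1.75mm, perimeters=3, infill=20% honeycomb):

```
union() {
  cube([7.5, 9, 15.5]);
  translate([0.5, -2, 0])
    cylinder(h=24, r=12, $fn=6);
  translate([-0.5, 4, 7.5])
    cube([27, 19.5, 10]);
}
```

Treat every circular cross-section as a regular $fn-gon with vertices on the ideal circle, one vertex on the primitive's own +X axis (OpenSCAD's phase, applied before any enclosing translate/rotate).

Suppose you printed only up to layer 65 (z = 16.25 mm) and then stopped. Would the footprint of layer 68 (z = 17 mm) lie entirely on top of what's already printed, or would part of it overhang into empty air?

Compare the two slices. At z = 16.25: the cube does not reach this height (z outside [0, 15.5]); the cylinder at (0.5, -2): section is a regular 6-gon, circumradius r=12 (area = (6/2)·12.000²·sin(360°/6) = 374.12 mm²); the cube at (-0.5, 4) (footprint 27×19.5) is included at this height (area 526.50 mm²); Taking the union: the regions partially overlap — summed areas 900.62 mm² minus the doubly-counted overlap 36.32 mm² gives 864.31 mm² — area = 864.31 mm². At z = 17: the cube is absent (z outside [0, 15.5]); the r=12 cylinder at (0.5, -2) gives a regular 6-gon of circumradius 12 (constant along its height) (area = (6/2)·12.000²·sin(360°/6) = 374.12 mm²); the cube at (-0.5, 4) is present — its section is the full 27×19.5 rectangle (area 526.50 mm²); Taking the union: the regions partially overlap — summed areas 900.62 mm² minus the doubly-counted overlap 36.32 mm² gives 864.31 mm² — area = 864.31 mm². Checking containment: the cross-section at z = 17 is a subset of the cross-section at z = 16.25.

entirely on top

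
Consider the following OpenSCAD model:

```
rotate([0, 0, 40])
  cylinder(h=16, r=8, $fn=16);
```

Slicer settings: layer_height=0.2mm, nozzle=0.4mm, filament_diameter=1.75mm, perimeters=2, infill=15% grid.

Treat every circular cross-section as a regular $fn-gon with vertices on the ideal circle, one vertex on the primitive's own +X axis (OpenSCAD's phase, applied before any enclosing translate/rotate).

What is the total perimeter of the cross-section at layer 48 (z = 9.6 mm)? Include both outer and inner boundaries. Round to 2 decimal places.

At z = 9.6 mm: the r=8 cylinder contributes a regular 16-gon of circumradius 8 (perimeter = 2·16·8.000·sin(180°/16) = 49.94 mm); (whole slice rotated 40° about Z — lengths, areas and connectivity unchanged). Overall, the cross-section is a single solid region. Total boundary length (outer) = 49.94 mm.

49.94 mm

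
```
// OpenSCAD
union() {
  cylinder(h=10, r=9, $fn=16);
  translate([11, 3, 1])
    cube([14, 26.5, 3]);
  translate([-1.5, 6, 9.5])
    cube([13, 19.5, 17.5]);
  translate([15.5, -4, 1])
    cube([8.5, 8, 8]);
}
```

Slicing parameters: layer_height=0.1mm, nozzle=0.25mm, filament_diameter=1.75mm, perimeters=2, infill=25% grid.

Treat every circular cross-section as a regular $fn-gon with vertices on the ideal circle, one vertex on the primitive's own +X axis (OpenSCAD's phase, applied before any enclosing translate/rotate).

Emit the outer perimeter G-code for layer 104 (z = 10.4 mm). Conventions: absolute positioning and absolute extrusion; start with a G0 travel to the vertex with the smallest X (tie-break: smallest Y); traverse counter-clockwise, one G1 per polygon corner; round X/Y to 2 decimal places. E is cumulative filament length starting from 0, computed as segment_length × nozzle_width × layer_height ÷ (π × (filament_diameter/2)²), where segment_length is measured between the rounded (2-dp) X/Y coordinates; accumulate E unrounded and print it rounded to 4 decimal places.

At z = 10.4 mm: the cylinder does not reach this height (z outside [0, 10]); the cube at (11, 3) is absent (z outside [1, 4]); the 13×19.5 cube at (-1.5, 6) contributes its full rectangle; the cube at (15.5, -4) does not reach this height (z outside [1, 9]); Merging all regions: only the 13×19.5 cube at (-1.5, 6) is present, so the union is just that shape — 1 connected region. The outline is a single polygon with 4 vertices. Extrusion per mm of travel: 0.25 × 0.1 / (π × 0.875²) = 0.010394. Accumulating E over each segment gives final E = 0.6756.

G0 X-1.50 Y6.00 Z10.40
G1 X11.50 Y6.00 E0.1351
G1 X11.50 Y25.50 E0.3378
G1 X-1.50 Y25.50 E0.4729
G1 X-1.50 Y6.00 E0.6756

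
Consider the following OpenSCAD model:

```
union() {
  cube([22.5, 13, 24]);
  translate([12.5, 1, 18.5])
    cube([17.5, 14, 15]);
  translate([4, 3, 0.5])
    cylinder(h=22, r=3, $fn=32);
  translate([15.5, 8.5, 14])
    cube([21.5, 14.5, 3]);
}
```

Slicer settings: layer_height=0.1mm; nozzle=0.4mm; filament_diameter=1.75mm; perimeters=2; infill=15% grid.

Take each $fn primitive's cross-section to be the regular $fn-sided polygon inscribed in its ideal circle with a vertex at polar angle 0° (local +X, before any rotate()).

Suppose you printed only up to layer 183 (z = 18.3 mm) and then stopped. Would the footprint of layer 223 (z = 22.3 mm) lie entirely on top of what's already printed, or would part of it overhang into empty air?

Compare the two slices. At z = 18.3: the 22.5×13 cube contributes its full rectangle (area 292.50 mm²); the cube at (12.5, 1) is absent (z outside [18.5, 33.5]); the r=3 cylinder at (4, 3) gives a regular 32-gon of circumradius 3 (constant along its height) (area = (32/2)·3.000²·sin(360°/32) = 28.09 mm²); the cube at (15.5, 8.5) is absent (z outside [14, 17]); Combining (union): the r=3 cylinder at (4, 3) lies entirely inside the 22.5×13 cube, so the union is just the 22.5×13 cube — area = 292.50 mm². At z = 22.3: the 22.5×13 cube contributes its full rectangle (area 292.50 mm²); the cube at (12.5, 1) (footprint 17.5×14) is included at this height (area 245.00 mm²); the r=3 cylinder at (4, 3) contributes a regular 32-gon of circumradius 3 (area = (32/2)·3.000²·sin(360°/32) = 28.09 mm²); the cube at (15.5, 8.5) does not reach this height (z outside [14, 17]); Merging all regions: the regions partially overlap — summed areas 565.59 mm² minus the doubly-counted overlap 148.09 mm² gives 417.50 mm² — area = 417.50 mm². Checking containment: at z = 22.3 the cross-section extends beyond the z = 18.3 cross-section by about 125.00 mm².

part overhangs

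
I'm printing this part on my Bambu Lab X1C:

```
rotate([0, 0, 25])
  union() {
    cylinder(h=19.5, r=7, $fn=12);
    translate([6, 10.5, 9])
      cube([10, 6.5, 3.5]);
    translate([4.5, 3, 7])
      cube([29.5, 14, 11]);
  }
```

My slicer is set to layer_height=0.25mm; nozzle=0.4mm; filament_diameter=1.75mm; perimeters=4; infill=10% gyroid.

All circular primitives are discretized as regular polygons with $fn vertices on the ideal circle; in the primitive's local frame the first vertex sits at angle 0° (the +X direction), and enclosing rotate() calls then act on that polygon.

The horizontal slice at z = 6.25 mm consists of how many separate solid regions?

At z = 6.25 mm: the r=7 cylinder gives a regular 12-gon of circumradius 7 (constant along its height); the cube at (6, 10.5) does not reach this height (z outside [9, 12.5]); the cube at (4.5, 3) does not reach this height (z outside [7, 18]); Combining (union): only the r=7 cylinder is present, so the union is just that shape — 1 connected region; (whole slice rotated 25° about Z — lengths, areas and connectivity unchanged). The result has 1 disconnected region.

1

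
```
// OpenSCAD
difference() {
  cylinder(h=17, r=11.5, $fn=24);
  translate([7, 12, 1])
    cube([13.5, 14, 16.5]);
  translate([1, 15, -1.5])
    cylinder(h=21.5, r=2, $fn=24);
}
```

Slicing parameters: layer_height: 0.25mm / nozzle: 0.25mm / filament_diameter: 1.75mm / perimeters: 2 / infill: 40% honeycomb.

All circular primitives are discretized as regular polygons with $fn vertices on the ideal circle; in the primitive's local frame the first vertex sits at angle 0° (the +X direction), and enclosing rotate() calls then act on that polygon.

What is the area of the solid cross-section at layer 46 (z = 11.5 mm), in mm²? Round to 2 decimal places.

410.75 mm²

At z = 11.5 mm: the r=11.5 cylinder contributes a regular 24-gon of circumradius 11.5 (area = (24/2)·11.500²·sin(360°/24) = 410.75 mm²); the cube at (7, 12) is present — its section is the full 13.5×14 rectangle (area 189.00 mm²); the r=2 cylinder at (1, 15) gives a regular 24-gon of circumradius 2 (constant along its height) (area = (24/2)·2.000²·sin(360°/24) = 12.42 mm²); Subtracting the remaining from the first: starting from the r=11.5 cylinder (410.75 mm²), the 13.5×14 cube at (7, 12) misses the remaining region (no effect); the r=2 cylinder at (1, 15) misses the remaining region (no effect) — area = 410.75 mm². Overall, the cross-section is a single solid region. Net area = 410.75 mm².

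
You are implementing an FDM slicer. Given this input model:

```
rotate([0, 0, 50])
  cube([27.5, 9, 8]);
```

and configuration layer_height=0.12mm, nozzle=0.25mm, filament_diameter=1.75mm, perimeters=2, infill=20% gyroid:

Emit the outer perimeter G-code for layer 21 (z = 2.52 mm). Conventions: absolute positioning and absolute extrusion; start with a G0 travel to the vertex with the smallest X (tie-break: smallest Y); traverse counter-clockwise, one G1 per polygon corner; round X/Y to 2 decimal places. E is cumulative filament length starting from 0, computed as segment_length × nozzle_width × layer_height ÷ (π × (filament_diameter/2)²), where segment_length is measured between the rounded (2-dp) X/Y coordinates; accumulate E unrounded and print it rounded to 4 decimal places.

G0 X-6.89 Y5.79 Z2.52
G1 X0.00 Y0.00 E0.1123
G1 X17.68 Y21.07 E0.4553
G1 X10.78 Y26.85 E0.5676
G1 X-6.89 Y5.79 E0.9105

At z = 2.52 mm: the cube is present — its section is the full 27.5×9 rectangle; (whole slice rotated 50° about Z — lengths, areas and connectivity unchanged). The outline is a single polygon with 4 vertices. Extrusion per mm of travel: 0.25 × 0.12 / (π × 0.875²) = 0.012473. Accumulating E over each segment gives final E = 0.9105.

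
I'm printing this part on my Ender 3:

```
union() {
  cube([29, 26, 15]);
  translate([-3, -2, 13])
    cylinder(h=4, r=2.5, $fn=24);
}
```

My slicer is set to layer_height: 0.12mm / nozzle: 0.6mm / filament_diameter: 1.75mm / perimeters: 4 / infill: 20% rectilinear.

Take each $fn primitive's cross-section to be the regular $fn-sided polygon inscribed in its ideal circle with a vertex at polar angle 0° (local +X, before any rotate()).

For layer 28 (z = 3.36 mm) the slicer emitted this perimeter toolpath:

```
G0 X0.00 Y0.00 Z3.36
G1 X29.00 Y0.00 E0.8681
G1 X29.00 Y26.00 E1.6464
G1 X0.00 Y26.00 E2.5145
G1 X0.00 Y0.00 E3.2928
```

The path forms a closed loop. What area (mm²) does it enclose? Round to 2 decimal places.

754.00 mm²

Apply the shoelace formula to the sequence of (X, Y) vertices; enclosed area = 754.00 mm².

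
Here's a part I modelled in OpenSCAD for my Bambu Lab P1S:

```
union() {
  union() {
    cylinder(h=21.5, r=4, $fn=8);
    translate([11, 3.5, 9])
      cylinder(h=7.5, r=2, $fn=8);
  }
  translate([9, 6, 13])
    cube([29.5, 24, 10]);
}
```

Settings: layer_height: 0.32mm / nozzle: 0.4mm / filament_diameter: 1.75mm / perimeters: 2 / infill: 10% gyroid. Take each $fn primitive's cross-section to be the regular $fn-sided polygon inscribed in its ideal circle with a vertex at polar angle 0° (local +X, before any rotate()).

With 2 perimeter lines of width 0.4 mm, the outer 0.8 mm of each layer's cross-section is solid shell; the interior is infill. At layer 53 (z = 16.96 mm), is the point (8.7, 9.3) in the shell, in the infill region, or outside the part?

At z = 16.96 mm: the r=4 cylinder gives a regular 8-gon of circumradius 4 (constant along its height); the cylinder at (11, 3.5) is not intersected at this z (z outside [9, 16.5]); Merging all regions: only the r=4 cylinder is present, so the union is just that shape — 1 connected region; the cube at (9, 6) is present — its section is the full 29.5×24 rectangle; Taking the union: the 2 present regions are separate (no shared area or edge), so areas and boundary lengths simply add and each stays a separate island — 2 connected regions. Overall, the cross-section has 2 separate islands. The nearest boundary edge runs (9.00, 6.00)→(9.00, 30.00); distance from the point to it = 0.30 mm. The point is not inside any of the regions above, so it lies outside the cross-section (0.30 mm from the nearest boundary).

outside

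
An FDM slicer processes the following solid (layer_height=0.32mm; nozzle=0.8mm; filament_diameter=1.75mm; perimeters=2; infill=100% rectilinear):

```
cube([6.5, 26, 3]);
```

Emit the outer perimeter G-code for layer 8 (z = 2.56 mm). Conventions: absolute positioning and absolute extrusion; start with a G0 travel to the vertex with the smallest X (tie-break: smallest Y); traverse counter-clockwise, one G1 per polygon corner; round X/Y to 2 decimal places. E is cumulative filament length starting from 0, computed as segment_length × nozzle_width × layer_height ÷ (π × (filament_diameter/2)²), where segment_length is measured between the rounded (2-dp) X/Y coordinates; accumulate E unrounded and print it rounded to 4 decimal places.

G0 X0.00 Y0.00 Z2.56
G1 X6.50 Y0.00 E0.6918
G1 X6.50 Y26.00 E3.4591
G1 X0.00 Y26.00 E4.1509
G1 X0.00 Y0.00 E6.9181

At z = 2.56 mm: the cube (footprint 6.5×26) is included at this height. The outline is a single polygon with 4 vertices. Extrusion per mm of travel: 0.8 × 0.32 / (π × 0.875²) = 0.106432. Accumulating E over each segment gives final E = 6.9181.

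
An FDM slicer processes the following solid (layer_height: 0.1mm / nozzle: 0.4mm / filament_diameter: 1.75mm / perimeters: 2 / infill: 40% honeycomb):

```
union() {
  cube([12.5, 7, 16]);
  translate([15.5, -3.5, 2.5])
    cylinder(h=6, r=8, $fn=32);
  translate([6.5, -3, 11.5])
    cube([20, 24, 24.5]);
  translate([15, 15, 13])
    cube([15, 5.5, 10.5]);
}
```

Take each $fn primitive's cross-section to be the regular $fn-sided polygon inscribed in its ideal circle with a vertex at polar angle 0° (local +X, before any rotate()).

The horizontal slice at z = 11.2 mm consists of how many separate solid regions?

At z = 11.2 mm: the cube is present — its section is the full 12.5×7 rectangle; the cylinder at (15.5, -3.5) is absent (z outside [2.5, 8.5]); the cube at (6.5, -3) is not intersected at this z (z outside [11.5, 36]); the cube at (15, 15) is absent (z outside [13, 23.5]); Merging all regions: only the 12.5×7 cube is present, so the union is just that shape — 1 connected region. The result has 1 disconnected region.

1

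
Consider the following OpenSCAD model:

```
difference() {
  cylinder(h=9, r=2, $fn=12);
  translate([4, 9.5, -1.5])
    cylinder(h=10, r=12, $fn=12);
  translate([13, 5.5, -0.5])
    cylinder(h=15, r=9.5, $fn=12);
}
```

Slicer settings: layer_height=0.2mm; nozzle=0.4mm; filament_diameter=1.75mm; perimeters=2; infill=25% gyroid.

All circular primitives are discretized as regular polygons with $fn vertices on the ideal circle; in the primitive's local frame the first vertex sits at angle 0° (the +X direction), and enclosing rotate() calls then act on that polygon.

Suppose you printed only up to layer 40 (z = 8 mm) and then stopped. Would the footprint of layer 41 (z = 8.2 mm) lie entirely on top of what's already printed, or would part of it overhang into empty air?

Compare the two slices. At z = 8: the r=2 cylinder contributes a regular 12-gon of circumradius 2 (area = (12/2)·2.000²·sin(360°/12) = 12.00 mm²); the r=12 cylinder at (4, 9.5) gives a regular 12-gon of circumradius 12 (constant along its height) (area = (12/2)·12.000²·sin(360°/12) = 432.00 mm²); the cylinder at (13, 5.5): section is a regular 12-gon, circumradius r=9.5 (area = (12/2)·9.500²·sin(360°/12) = 270.75 mm²); Subtracting the remaining from the first: starting from the r=2 cylinder (12.00 mm²), the r=12 cylinder at (4, 9.5) partially overlaps it — only the 10.90 mm² overlap (of its 432.00 mm²) is removed, clipping the outline; the r=9.5 cylinder at (13, 5.5) misses the remaining region (no effect) — area = 1.10 mm². At z = 8.2: the cylinder: section is a regular 12-gon, circumradius r=2 (area = (12/2)·2.000²·sin(360°/12) = 12.00 mm²); the r=12 cylinder at (4, 9.5) gives a regular 12-gon of circumradius 12 (constant along its height) (area = (12/2)·12.000²·sin(360°/12) = 432.00 mm²); the r=9.5 cylinder at (13, 5.5) contributes a regular 12-gon of circumradius 9.5 (area = (12/2)·9.500²·sin(360°/12) = 270.75 mm²); Subtracting the remaining from the first: starting from the r=2 cylinder (12.00 mm²), the r=12 cylinder at (4, 9.5) partially overlaps it — only the 10.90 mm² overlap (of its 432.00 mm²) is removed, clipping the outline; the r=9.5 cylinder at (13, 5.5) misses the remaining region (no effect) — area = 1.10 mm². Checking containment: the cross-section at z = 8.2 is a subset of the cross-section at z = 8.

entirely on top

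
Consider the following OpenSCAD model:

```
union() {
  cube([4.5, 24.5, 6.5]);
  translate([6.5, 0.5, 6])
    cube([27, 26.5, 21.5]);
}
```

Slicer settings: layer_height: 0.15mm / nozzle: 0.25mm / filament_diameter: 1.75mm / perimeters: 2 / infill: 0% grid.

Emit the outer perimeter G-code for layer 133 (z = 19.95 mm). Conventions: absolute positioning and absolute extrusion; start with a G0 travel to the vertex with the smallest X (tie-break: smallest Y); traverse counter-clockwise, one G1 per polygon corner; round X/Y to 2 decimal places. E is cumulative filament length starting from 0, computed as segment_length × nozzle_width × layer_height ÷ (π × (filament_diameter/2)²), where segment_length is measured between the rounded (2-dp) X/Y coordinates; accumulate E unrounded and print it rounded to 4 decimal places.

G0 X6.50 Y0.50 Z19.95
G1 X33.50 Y0.50 E0.4209
G1 X33.50 Y27.00 E0.8341
G1 X6.50 Y27.00 E1.2551
G1 X6.50 Y0.50 E1.6682

At z = 19.95 mm: the cube is absent (z outside [0, 6.5]); the 27×26.5 cube at (6.5, 0.5) contributes its full rectangle; Merging all regions: only the 27×26.5 cube at (6.5, 0.5) is present, so the union is just that shape — 1 connected region. The outline is a single polygon with 4 vertices. Extrusion per mm of travel: 0.25 × 0.15 / (π × 0.875²) = 0.015591. Accumulating E over each segment gives final E = 1.6682.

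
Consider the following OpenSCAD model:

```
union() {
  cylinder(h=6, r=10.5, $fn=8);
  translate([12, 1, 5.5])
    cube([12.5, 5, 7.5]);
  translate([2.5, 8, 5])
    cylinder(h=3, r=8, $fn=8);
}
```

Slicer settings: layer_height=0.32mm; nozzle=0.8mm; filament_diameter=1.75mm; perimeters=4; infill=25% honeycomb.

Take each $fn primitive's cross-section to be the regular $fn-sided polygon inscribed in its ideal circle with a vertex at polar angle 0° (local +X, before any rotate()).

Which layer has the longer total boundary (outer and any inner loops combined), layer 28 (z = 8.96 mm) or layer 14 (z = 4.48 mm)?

layer 14 (z = 4.48 mm)

Layer 28 (z = 8.96): the cylinder is not intersected at this z (z outside [0, 6]); the cube at (12, 1) is present — its section is the full 12.5×5 rectangle (perimeter 35.00 mm); the cylinder at (2.5, 8) is not intersected at this z (z outside [5, 8]); Combining (union): only the 12.5×5 cube at (12, 1) is present, so the union is just that shape — boundary = 35.00 mm. So its perimeter = 35.00 mm. Layer 14 (z = 4.48): the r=10.5 cylinder contributes a regular 8-gon of circumradius 10.5 (perimeter = 2·8·10.500·sin(180°/8) = 64.29 mm); the cube at (12, 1) is not intersected at this z (z outside [5.5, 13]); the cylinder at (2.5, 8) is not intersected at this z (z outside [5, 8]); Merging all regions: only the r=10.5 cylinder is present, so the union is just that shape — boundary = 64.29 mm. So its perimeter = 64.29 mm. Layer 14 is larger (64.29 vs 35.00 mm).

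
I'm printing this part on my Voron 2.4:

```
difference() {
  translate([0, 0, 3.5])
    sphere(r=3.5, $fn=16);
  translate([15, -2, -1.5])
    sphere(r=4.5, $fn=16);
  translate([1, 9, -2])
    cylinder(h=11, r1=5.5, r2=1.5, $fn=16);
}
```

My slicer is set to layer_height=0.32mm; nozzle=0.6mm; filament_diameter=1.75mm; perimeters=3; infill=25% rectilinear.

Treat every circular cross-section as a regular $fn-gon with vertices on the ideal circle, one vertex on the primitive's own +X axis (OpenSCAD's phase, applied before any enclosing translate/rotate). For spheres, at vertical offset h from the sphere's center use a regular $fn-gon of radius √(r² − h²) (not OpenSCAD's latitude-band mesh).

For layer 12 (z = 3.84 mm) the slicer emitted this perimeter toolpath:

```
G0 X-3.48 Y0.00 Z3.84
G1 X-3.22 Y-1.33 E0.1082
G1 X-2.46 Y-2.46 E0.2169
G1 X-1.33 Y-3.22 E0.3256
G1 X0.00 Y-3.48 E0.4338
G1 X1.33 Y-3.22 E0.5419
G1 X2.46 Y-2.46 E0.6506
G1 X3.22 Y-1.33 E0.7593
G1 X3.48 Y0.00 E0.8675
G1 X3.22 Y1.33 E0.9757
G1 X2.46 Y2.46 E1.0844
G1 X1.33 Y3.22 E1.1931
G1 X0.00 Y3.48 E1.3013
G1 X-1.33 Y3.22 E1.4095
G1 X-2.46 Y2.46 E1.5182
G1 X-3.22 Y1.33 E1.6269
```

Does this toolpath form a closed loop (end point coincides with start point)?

Start point (G0): (-3.48, 0.00). End point (last G1): the path does not return to the start — open.

no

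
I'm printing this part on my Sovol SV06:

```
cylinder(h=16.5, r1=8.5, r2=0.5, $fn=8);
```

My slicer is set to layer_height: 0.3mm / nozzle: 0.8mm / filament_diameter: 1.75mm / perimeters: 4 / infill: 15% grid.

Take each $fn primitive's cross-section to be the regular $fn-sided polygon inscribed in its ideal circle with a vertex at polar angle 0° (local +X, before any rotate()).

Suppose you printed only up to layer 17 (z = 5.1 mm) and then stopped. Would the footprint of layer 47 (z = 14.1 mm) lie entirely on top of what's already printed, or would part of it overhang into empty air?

Compare the two slices. At z = 5.1: the cone: at t=0.309 of its height the radius interpolates to r₁+(r₂−r₁)t = 6.027, giving a regular 8-gon of that circumradius (area = (8/2)·6.027²·sin(360°/8) = 102.75 mm²). At z = 14.1: the cone (r1=8.5→r2=0.5) has section circumradius 1.664 here — a regular 8-gon (area = (8/2)·1.664²·sin(360°/8) = 7.83 mm²). Checking containment: the cross-section at z = 14.1 is a subset of the cross-section at z = 5.1.

entirely on top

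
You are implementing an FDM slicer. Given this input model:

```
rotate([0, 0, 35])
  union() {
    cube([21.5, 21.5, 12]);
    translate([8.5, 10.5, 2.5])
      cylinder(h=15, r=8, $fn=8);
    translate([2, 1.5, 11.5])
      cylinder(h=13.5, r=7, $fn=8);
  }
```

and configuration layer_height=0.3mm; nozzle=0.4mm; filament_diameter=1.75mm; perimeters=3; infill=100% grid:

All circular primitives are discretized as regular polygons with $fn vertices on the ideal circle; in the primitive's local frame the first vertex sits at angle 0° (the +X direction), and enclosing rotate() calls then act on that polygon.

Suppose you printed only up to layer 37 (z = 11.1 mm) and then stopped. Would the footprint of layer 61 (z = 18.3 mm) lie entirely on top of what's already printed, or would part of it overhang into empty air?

part overhangs

Compare the two slices. At z = 11.1: the 21.5×21.5 cube contributes its full rectangle (area 462.25 mm²); the r=8 cylinder at (8.5, 10.5) gives a regular 8-gon of circumradius 8 (constant along its height) (area = (8/2)·8.000²·sin(360°/8) = 181.02 mm²); the cylinder at (2, 1.5) is not intersected at this z (z outside [11.5, 25]); Taking the union: the r=8 cylinder at (8.5, 10.5) lies entirely inside the 21.5×21.5 cube, so the union is just the 21.5×21.5 cube — area = 462.25 mm²; (rotated 35° about Z; rotation is an isometry so areas/perimeters/island counts are preserved). At z = 18.3: the cube is not intersected at this z (z outside [0, 12]); the cylinder at (8.5, 10.5) is not intersected at this z (z outside [2.5, 17.5]); the cylinder at (2, 1.5): section is a regular 8-gon, circumradius r=7 (area = (8/2)·7.000²·sin(360°/8) = 138.59 mm²); Taking the union: only the r=7 cylinder at (2, 1.5) is present, so the union is just that shape — area = 138.59 mm²; (whole slice rotated 35° about Z — lengths, areas and connectivity unchanged). Checking containment: at z = 18.3 the cross-section extends beyond the z = 11.1 cross-section by about 77.74 mm².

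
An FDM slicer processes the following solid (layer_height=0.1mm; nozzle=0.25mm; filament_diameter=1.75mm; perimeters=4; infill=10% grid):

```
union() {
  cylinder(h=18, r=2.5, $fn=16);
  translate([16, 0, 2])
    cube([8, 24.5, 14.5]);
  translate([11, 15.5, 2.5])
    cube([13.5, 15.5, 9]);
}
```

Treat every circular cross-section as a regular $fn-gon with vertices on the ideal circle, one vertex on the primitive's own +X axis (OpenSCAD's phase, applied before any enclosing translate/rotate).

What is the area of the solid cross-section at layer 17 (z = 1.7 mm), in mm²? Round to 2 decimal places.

19.13 mm²

At z = 1.7 mm: the cylinder: section is a regular 16-gon, circumradius r=2.5 (area = (16/2)·2.500²·sin(360°/16) = 19.13 mm²); the cube at (16, 0) is absent (z outside [2, 16.5]); the cube at (11, 15.5) does not reach this height (z outside [2.5, 11.5]); Taking the union: only the r=2.5 cylinder is present, so the union is just that shape — area = 19.13 mm². Overall, the cross-section is a single solid region. Net area = 19.13 mm².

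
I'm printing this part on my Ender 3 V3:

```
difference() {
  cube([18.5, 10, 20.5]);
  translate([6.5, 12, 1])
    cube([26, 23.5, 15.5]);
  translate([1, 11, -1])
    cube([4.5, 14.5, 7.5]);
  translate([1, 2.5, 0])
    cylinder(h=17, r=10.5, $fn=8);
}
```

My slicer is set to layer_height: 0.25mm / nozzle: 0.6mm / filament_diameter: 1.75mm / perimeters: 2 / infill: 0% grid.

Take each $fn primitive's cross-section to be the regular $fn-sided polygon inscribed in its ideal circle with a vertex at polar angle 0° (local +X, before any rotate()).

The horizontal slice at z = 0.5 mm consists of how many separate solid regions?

At z = 0.5 mm: the cube is present — its section is the full 18.5×10 rectangle; the cube at (6.5, 12) is absent (z outside [1, 16.5]); the cube at (1, 11) is present — its section is the full 4.5×14.5 rectangle; the cylinder at (1, 2.5): section is a regular 8-gon, circumradius r=10.5; Subtracting the remaining from the first: starting from the 18.5×10 cube, the 4.5×14.5 cube at (1, 11) misses the remaining region (no effect); the r=10.5 cylinder at (1, 2.5) partially overlaps it — only the 102.05 mm² overlap (of its 311.83 mm²) is removed, clipping the outline — 1 connected region. The result has 1 disconnected region.

1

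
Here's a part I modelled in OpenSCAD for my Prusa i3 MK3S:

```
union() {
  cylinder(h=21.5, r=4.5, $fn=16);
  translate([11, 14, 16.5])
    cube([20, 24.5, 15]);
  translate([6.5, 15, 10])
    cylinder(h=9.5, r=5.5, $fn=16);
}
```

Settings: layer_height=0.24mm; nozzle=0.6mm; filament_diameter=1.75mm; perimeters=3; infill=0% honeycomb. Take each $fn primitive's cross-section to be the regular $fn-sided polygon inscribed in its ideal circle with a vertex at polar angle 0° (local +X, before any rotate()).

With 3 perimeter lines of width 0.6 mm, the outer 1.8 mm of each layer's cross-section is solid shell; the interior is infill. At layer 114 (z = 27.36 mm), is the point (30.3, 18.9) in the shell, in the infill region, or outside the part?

shell

At z = 27.36 mm: the cylinder does not reach this height (z outside [0, 21.5]); the cube at (11, 14) (footprint 20×24.5) is included at this height; the cylinder at (6.5, 15) is not intersected at this z (z outside [10, 19.5]); Combining (union): only the 20×24.5 cube at (11, 14) is present, so the union is just that shape — 1 connected region. Overall, the cross-section is a single solid region. The nearest boundary edge runs (31.00, 14.00)→(31.00, 38.50); distance from the point to it = 0.70 mm. The point is inside the cross-section, 0.70 mm from the nearest boundary — within the 1.8 mm shell band (3 × 0.6).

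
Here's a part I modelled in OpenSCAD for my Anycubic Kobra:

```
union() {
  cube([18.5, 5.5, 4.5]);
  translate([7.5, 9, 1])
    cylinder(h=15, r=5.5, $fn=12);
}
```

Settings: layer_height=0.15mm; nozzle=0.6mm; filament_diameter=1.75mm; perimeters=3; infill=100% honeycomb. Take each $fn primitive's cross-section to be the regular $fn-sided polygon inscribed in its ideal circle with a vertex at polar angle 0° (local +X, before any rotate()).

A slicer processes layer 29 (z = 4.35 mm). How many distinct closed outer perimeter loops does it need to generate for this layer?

1

At z = 4.35 mm: the 18.5×5.5 cube contributes its full rectangle; the cylinder at (7.5, 9): section is a regular 12-gon, circumradius r=5.5; Combining (union): the regions partially overlap (shared area 10.57 mm²), so overlapping operands fuse into one piece — 1 connected region. The result has 1 disconnected region.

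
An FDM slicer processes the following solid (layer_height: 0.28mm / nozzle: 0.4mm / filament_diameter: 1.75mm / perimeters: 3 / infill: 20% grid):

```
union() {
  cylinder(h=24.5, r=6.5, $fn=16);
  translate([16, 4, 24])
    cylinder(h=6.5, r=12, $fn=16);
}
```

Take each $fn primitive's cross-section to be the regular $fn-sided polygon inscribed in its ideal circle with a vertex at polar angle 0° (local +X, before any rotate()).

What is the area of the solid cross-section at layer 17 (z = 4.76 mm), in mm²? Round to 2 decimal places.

At z = 4.76 mm: the cylinder: section is a regular 16-gon, circumradius r=6.5 (area = (16/2)·6.500²·sin(360°/16) = 129.35 mm²); the cylinder at (16, 4) is absent (z outside [24, 30.5]); Combining (union): only the r=6.5 cylinder is present, so the union is just that shape — area = 129.35 mm². Overall, the cross-section is a single solid region. Net area = 129.35 mm².

129.35 mm²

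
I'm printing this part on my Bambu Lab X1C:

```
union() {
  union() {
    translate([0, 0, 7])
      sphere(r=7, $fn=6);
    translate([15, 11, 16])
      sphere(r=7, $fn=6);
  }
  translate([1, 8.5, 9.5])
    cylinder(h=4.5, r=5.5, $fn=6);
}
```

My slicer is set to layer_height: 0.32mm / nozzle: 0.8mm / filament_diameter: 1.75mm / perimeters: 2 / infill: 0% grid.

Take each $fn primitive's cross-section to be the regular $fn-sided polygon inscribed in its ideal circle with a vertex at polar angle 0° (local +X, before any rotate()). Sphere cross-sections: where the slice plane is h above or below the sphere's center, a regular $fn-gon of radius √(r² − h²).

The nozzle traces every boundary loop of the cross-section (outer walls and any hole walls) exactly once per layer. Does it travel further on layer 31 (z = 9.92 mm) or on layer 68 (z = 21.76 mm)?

layer 31 (z = 9.92 mm)

Layer 31 (z = 9.92): the r=7 sphere slices to a regular 6-gon of circumradius 6.362 (√(r²−h²) with h=2.92 from center) (perimeter = 2·6·6.362·sin(180°/6) = 38.17 mm); the sphere at (15, 11): section is a regular 6-gon, circumradius = √(r²−h²) = √(7²−6.08²) = 3.469 (perimeter = 2·6·3.469·sin(180°/6) = 20.81 mm); Taking the union: the 2 present regions are separate (no shared area or edge), so areas and boundary lengths simply add and each stays a separate island — boundary = 58.99 mm; the r=5.5 cylinder at (1, 8.5) gives a regular 6-gon of circumradius 5.5 (constant along its height) (perimeter = 2·6·5.500·sin(180°/6) = 33.00 mm); Merging all regions: the regions partially overlap (shared area 10.47 mm²), so the edge portions inside another operand are dropped and the merged outline is re-measured after clipping — boundary = 76.44 mm. So its perimeter = 76.44 mm. Layer 68 (z = 21.76): the sphere is not intersected at this z (|z−center|=14.760 > r=7); the r=7 sphere at (15, 11) slices to a regular 6-gon of circumradius 3.978 (√(r²−h²) with h=5.76 from center) (perimeter = 2·6·3.978·sin(180°/6) = 23.87 mm); Merging all regions: only the r=7 sphere at (15, 11) is present, so the union is just that shape — boundary = 23.87 mm; the cylinder at (1, 8.5) is not intersected at this z (z outside [9.5, 14]); Combining (union): only that combined region is present, so the union is just that shape — boundary = 23.87 mm. So its perimeter = 23.87 mm. Layer 31 is larger (76.44 vs 23.87 mm).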